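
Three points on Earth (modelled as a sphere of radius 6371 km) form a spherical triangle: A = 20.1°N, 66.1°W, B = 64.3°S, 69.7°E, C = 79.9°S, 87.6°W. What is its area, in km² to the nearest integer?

26160812 km²

Side lengths (central angles): a = 0.6147, b = 1.7570, c = 2.2163 rad; semiperimeter s = 2.2940.
By l'Huilier's theorem, tan(E/4) = √[tan(s/2) tan((s−a)/2) tan((s−b)/2) tan((s−c)/2)], giving spherical excess E = 0.6445 rad.
Area = E·R² = 0.6445 × (6371)² ≈ 26160812 km².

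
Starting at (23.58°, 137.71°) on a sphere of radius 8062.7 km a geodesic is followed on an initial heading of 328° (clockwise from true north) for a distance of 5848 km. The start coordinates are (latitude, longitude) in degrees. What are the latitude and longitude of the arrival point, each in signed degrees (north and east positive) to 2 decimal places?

Angular distance δ = d/R = 5848/8062.7 = 0.72532 rad; initial bearing θ = 5.7247 rad.
sin φ₂ = sin φ₁ cos δ + cos φ₁ sin δ cos θ = (0.4000)(0.7483) + (0.9165)(0.6634)(0.8480) = 0.8149, so φ₂ = 54.58°.
Δλ = atan2(sin θ sin δ cos φ₁, cos δ − sin φ₁ sin φ₂) = atan2(-0.3222, 0.4223) = -37.341°.
λ₂ = 137.710° − 37.341° = 100.37°.

54.58°, 100.37°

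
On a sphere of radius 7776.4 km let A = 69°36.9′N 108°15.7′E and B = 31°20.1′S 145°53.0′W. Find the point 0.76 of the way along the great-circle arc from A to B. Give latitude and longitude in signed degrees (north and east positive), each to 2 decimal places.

Central angle δ = 2.1758 rad. Interpolating on the sphere with fraction f = 0.76:
P = [sin((1−f)δ)·A + sin(fδ)·B] / sin δ = 0.6064·A + 1.2116·B in Cartesian coordinates,
giving P = (-0.9230, -0.3799, -0.0617), i.e. latitude -3.54°, longitude -157.63°.

-3.54°, -157.63°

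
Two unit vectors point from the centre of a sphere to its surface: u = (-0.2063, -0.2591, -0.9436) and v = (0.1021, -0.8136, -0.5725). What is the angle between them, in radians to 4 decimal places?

0.7527 rad

u·v = 0.7300; |u| = 1.0000, |v| = 1.0001.
cos θ = (u·v)/(|u||v|) = 0.7299, so θ = 0.7527 rad.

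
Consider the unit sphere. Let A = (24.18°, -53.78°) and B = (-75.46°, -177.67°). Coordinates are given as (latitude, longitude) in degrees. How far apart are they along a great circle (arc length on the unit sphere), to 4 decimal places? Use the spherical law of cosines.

2.1226

Let φ₁ = 0.4220 rad, φ₂ = -1.3170 rad, and Δλ = -2.1623 rad.
cos c = sin φ₁ sin φ₂ + cos φ₁ cos φ₂ cos Δλ = (0.4096)(-0.9680) + (0.9123)(0.2511)(-0.5576) = -0.52419,
so c = arccos(-0.52419) = 2.12256 rad.
On the unit sphere the arc length equals the central angle: 2.1226.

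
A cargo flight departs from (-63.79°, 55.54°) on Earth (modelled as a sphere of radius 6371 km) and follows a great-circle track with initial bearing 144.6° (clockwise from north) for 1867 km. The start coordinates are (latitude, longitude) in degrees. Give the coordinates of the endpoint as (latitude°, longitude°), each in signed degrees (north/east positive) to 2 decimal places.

Angular distance δ = d/R = 1867/6371 = 0.29305 rad; initial bearing θ = 2.5237 rad.
sin φ₂ = sin φ₁ cos δ + cos φ₁ sin δ cos θ = (-0.8972)(0.9574) + (0.4417)(0.2889)(-0.8151) = -0.9629, so φ₂ = -74.35°.
Δλ = atan2(sin θ sin δ cos φ₁, cos δ − sin φ₁ sin φ₂) = atan2(0.0739, 0.0934) = 38.341°.
λ₂ = 55.540° + 38.341° = 93.88°.

-74.35°, 93.88°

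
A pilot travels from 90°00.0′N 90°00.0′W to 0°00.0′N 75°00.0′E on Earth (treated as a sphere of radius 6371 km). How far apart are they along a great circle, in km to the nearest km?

Let φ₁ = 1.5708 rad, φ₂ = 0.0000 rad, and Δλ = 2.8798 rad.
cos c = sin φ₁ sin φ₂ + cos φ₁ cos φ₂ cos Δλ = (1.0000)(0.0000) + (0.0000)(1.0000)(-0.9659) = 0.00000,
so c = arccos(0.00000) = 1.57080 rad.
Distance = R·c = 6371 × 1.5708 ≈ 10008 km.

10008 km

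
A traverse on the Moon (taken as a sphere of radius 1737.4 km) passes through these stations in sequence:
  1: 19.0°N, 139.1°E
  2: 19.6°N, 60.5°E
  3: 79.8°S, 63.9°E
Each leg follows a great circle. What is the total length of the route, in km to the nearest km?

5241 km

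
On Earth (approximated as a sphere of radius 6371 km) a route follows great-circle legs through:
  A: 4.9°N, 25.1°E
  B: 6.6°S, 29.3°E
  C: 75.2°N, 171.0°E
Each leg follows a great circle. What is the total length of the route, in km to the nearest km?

13378 km

Leg A→B: central angle 0.2136 rad, distance 1361.1 km.
Leg B→C: central angle 1.8863 rad, distance 12017.4 km.
Total: 1361.1 + 12017.4 ≈ 13378 km.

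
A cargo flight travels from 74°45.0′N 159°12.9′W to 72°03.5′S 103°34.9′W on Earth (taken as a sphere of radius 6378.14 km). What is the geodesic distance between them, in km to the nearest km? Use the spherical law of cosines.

16777 km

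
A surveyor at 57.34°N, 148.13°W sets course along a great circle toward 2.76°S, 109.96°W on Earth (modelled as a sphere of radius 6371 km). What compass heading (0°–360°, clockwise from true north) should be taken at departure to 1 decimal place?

Δλ = 38.170° = 0.6662 rad.
y = sin Δλ · cos φ₂ = (0.6180)(0.9988) = 0.6173
x = cos φ₁ sin φ₂ − sin φ₁ cos φ₂ cos Δλ = (0.5397)(-0.0482) − (0.8419)(0.9988)(0.7862) = -0.6871
θ = atan2(y, x) = 138.06°, so the bearing is 138.1°.

138.1°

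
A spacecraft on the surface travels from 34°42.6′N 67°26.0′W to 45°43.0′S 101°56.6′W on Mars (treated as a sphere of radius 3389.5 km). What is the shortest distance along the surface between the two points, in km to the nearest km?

Let φ₁ = 0.6058 rad, φ₂ = -0.7979 rad, and Δλ = -0.6023 rad.
cos c = sin φ₁ sin φ₂ + cos φ₁ cos φ₂ cos Δλ = (0.5694)(-0.7159) + (0.8220)(0.6982)(0.8240) = 0.06531,
so c = arccos(0.06531) = 1.50544 rad.
Distance = R·c = 3389.5 × 1.5054 ≈ 5103 km.

5103 km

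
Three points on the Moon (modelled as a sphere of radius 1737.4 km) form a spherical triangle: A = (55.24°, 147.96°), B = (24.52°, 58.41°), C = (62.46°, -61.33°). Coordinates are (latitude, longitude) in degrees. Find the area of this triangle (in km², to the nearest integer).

Side lengths (central angles): a = 1.4108, b = 1.0489, c = 1.2185 rad; semiperimeter s = 1.8391.
By l'Huilier's theorem, tan(E/4) = √[tan(s/2) tan((s−a)/2) tan((s−b)/2) tan((s−c)/2)], giving spherical excess E = 0.7717 rad.
Area = E·R² = 0.7717 × (1737.4)² ≈ 2329273 km².

2329273 km²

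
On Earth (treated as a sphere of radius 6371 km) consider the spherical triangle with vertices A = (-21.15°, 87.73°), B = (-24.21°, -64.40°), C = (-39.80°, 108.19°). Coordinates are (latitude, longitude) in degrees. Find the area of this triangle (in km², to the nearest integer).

29117118 km²

Side lengths (central angles): a = 2.0179, b = 0.4457, c = 2.2193 rad; semiperimeter s = 2.3415.
By l'Huilier's theorem, tan(E/4) = √[tan(s/2) tan((s−a)/2) tan((s−b)/2) tan((s−c)/2)], giving spherical excess E = 0.7174 rad.
Area = E·R² = 0.7174 × (6371)² ≈ 29117118 km².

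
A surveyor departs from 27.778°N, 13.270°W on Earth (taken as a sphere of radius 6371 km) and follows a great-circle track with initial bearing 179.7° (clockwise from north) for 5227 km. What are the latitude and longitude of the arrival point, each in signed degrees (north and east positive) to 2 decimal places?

-19.23°, -13.04°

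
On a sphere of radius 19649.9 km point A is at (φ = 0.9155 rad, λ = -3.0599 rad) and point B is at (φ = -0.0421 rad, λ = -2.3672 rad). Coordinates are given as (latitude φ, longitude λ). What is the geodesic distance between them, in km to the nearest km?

22019 km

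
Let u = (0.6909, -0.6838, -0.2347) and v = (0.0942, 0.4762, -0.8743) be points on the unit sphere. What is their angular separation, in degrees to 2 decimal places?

93.17°

u·v = -0.0553; |u| = 1.0000, |v| = 1.0000.
cos θ = (u·v)/(|u||v|) = -0.0553, so θ = 93.17°.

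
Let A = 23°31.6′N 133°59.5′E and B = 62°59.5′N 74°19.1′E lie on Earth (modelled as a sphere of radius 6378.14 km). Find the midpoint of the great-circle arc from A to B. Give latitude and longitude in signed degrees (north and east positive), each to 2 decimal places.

46.80°, 115.11°

The central angle between A and B is δ = 0.9693 rad.
With f = 0.5, the slerp weights are sin((1−f)δ)/sin δ = 0.5651 and sin(fδ)/sin δ = 0.5651.
Weighted sum of the unit vectors: (0.5651)·(-0.6368,0.6596,0.3992) + (0.5651)·(0.1227,0.4372,0.8909) = (-0.2905, 0.6198, 0.7290).
Converting back: φ = atan2(z, √(x²+y²)) = 46.80°, λ = atan2(y, x) = 115.11°.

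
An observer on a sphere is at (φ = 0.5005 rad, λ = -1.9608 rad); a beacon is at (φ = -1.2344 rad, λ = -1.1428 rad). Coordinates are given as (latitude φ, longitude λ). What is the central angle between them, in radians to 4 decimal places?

1.8286 rad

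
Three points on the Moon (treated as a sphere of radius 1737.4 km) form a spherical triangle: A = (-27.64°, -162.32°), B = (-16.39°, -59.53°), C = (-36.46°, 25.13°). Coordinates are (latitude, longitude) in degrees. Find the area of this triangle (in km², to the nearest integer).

Side lengths (central angles): a = 1.3290, b = 2.0162, c = 1.6281 rad; semiperimeter s = 2.4866.
By l'Huilier's theorem, tan(E/4) = √[tan(s/2) tan((s−a)/2) tan((s−b)/2) tan((s−c)/2)], giving spherical excess E = 1.7224 rad.
Area = E·R² = 1.7224 × (1737.4)² ≈ 5199147 km².

5199147 km²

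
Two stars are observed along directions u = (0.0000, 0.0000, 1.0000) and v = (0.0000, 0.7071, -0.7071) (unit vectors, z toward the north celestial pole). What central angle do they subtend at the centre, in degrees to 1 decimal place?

135.0°

u·v = -0.7071; |u| = 1.0000, |v| = 1.0000.
cos θ = (u·v)/(|u||v|) = -0.7071, so θ = 135.0°.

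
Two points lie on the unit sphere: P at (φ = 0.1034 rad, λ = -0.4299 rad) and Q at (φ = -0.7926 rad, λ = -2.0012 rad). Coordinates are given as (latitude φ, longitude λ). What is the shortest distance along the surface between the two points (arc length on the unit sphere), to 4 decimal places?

1.6447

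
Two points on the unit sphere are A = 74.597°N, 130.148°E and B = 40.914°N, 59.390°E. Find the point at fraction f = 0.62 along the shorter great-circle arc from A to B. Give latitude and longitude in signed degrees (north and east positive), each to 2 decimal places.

56.78°, 70.40°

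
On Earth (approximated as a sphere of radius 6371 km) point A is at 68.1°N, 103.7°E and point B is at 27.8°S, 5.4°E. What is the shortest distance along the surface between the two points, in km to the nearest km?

13200 km

Let φ₁ = 1.1886 rad, φ₂ = -0.4852 rad, and Δλ = -1.7157 rad.
cos c = sin φ₁ sin φ₂ + cos φ₁ cos φ₂ cos Δλ = (0.9278)(-0.4664) + (0.3730)(0.8846)(-0.1444) = -0.48036,
so c = arccos(-0.48036) = 2.07186 rad.
Distance = R·c = 6371 × 2.0719 ≈ 13200 km.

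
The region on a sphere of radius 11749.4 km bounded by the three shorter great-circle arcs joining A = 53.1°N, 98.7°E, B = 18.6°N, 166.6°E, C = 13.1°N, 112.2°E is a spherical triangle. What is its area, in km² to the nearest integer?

50597152 km²

Side lengths (central angles): a = 0.9152, b = 0.7229, c = 1.0825 rad; semiperimeter s = 1.3603.
By l'Huilier's theorem, tan(E/4) = √[tan(s/2) tan((s−a)/2) tan((s−b)/2) tan((s−c)/2)], giving spherical excess E = 0.3665 rad.
Area = E·R² = 0.3665 × (11749.4)² ≈ 50597152 km².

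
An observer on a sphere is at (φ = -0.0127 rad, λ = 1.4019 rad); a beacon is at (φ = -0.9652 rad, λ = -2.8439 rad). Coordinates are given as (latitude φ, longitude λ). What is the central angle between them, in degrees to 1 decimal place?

Let φ₁ = -0.0127 rad, φ₂ = -0.9652 rad, and Δλ = 2.0374 rad.
Haversine: a = sin²(Δφ/2) + cos φ₁ cos φ₂ sin²(Δλ/2) = 0.2102 + (0.9999)(0.5693)(0.7249) = 0.62281.
Central angle c = 2·arcsin(√a) = 1.81895 rad.
So the angular separation is 104.2°.

104.2°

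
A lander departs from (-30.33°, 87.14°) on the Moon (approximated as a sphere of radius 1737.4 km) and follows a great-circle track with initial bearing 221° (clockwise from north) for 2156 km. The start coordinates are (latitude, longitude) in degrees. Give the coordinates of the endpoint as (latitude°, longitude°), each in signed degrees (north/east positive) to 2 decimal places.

-51.25°, -10.29°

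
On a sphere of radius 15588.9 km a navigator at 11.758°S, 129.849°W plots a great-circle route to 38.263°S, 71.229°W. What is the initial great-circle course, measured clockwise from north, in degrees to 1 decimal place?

With φ₁ = -0.2052, φ₂ = -0.6678, Δλ = 1.0231 rad, the forward-azimuth formula gives
θ = atan2( sin Δλ cos φ₂ , cos φ₁ sin φ₂ − sin φ₁ cos φ₂ cos Δλ ) = atan2(0.6703, -0.5230) = 127.96°.
So the initial bearing is 128.0°.

128.0°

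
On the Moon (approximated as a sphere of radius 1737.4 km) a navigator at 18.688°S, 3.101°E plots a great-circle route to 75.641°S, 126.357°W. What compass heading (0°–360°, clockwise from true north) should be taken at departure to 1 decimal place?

With φ₁ = -0.3262, φ₂ = -1.3202, Δλ = -2.2595 rad, the forward-azimuth formula gives
θ = atan2( sin Δλ cos φ₂ , cos φ₁ sin φ₂ − sin φ₁ cos φ₂ cos Δλ ) = atan2(-0.1915, -0.9682) = -168.81°.
Adding 360° brings this into [0°, 360°): 191.2°.

191.2°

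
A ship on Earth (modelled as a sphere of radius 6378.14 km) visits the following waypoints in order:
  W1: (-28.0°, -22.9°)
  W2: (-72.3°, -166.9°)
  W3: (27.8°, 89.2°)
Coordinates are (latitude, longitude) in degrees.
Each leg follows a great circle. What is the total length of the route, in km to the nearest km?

Leg W1→W2: central angle 1.3386 rad, distance 8538.1 km.
Leg W2→W3: central angle 2.1047 rad, distance 13424.2 km.
Total: 8538.1 + 13424.2 ≈ 21962 km.

21962 km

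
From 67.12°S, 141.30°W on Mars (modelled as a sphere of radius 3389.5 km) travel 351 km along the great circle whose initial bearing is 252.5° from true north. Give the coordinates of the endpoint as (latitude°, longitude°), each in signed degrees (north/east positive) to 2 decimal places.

Angular distance δ = d/R = 351/3389.5 = 0.10356 rad; initial bearing θ = 4.4070 rad.
sin φ₂ = sin φ₁ cos δ + cos φ₁ sin δ cos θ = (-0.9213)(0.9946) + (0.3888)(0.1034)(-0.3007) = -0.9285, so φ₂ = -68.20°.
Δλ = atan2(sin θ sin δ cos φ₁, cos δ − sin φ₁ sin φ₂) = atan2(-0.0383, 0.1392) = -15.393°.
λ₂ = -141.300° − 15.393° = -156.69°.

-68.20°, -156.69°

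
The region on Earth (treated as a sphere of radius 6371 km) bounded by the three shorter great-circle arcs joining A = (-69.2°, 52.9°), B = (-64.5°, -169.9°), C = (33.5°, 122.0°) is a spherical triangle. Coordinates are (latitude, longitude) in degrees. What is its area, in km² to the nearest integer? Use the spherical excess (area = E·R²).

46571925 km²

Side lengths (central angles): a = 1.9436, b = 1.9936, c = 0.7501 rad; semiperimeter s = 2.3437.
By l'Huilier's theorem, tan(E/4) = √[tan(s/2) tan((s−a)/2) tan((s−b)/2) tan((s−c)/2)], giving spherical excess E = 1.1474 rad.
Area = E·R² = 1.1474 × (6371)² ≈ 46571925 km².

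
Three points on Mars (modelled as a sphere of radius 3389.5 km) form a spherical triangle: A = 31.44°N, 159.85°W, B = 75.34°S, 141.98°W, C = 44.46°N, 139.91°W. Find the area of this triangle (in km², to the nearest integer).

Side lengths (central angles): a = 2.0910, b = 0.3546, c = 1.8746 rad; semiperimeter s = 2.1601.
By l'Huilier's theorem, tan(E/4) = √[tan(s/2) tan((s−a)/2) tan((s−b)/2) tan((s−c)/2)], giving spherical excess E = 0.4324 rad.
Area = E·R² = 0.4324 × (3389.5)² ≈ 4967676 km².

4967676 km²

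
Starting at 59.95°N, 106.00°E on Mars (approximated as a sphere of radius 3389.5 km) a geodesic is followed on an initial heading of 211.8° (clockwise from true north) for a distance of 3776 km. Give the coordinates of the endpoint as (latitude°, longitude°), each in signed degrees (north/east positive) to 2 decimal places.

Angular distance δ = d/R = 3776/3389.5 = 1.11403 rad; initial bearing θ = 3.6966 rad.
sin φ₂ = sin φ₁ cos δ + cos φ₁ sin δ cos θ = (0.8656)(0.4410) + (0.5008)(0.8975)(-0.8499) = -0.0002, so φ₂ = -0.01°.
Δλ = atan2(sin θ sin δ cos φ₁, cos δ − sin φ₁ sin φ₂) = atan2(-0.2368, 0.4412) = -28.225°.
λ₂ = 106.000° − 28.225° = 77.78°.

-0.01°, 77.78°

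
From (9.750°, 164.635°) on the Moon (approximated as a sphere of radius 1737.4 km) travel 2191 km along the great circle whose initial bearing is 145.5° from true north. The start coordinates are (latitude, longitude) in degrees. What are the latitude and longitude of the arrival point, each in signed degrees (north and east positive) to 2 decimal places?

Angular distance δ = d/R = 2191/1737.4 = 1.26108 rad; initial bearing θ = 2.5395 rad.
sin φ₂ = sin φ₁ cos δ + cos φ₁ sin δ cos θ = (0.1693)(0.3048) + (0.9856)(0.9524)(-0.8241) = -0.7220, so φ₂ = -46.22°.
Δλ = atan2(sin θ sin δ cos φ₁, cos δ − sin φ₁ sin φ₂) = atan2(0.5317, 0.4271) = 51.227°.
λ₂ = 164.635° + 51.227° = 215.86° → -144.14° after wrapping to (−180°, 180°].

-46.22°, -144.14°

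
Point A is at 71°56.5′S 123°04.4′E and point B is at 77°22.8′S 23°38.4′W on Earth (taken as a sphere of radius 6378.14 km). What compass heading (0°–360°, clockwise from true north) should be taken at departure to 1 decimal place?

194.1°

Δλ = -146.713° = -2.5606 rad.
y = sin Δλ · cos φ₂ = (-0.5488)(0.2185) = -0.1199
x = cos φ₁ sin φ₂ − sin φ₁ cos φ₂ cos Δλ = (0.3100)(-0.9758) − (-0.9507)(0.2185)(-0.8359) = -0.4761
θ = atan2(y, x) = -165.86°; adding 360° gives 194.1°.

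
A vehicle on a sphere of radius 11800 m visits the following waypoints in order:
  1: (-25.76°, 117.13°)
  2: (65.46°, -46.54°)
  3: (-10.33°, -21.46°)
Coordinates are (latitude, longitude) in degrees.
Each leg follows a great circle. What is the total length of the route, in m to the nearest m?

44695 m

Leg 1→2: central angle 2.4254 rad, distance 28619.7 m.
Leg 2→3: central angle 1.3623 rad, distance 16075.6 m.
Total: 28619.7 + 16075.6 ≈ 44695 m.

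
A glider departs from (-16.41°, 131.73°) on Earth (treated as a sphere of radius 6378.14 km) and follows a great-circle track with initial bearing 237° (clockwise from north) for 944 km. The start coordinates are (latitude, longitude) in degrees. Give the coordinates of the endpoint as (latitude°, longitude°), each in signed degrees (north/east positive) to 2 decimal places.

-20.88°, 124.12°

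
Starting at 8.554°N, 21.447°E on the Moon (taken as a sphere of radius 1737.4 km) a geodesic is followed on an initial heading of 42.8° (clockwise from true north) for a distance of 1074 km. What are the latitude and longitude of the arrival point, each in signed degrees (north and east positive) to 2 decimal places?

Angular distance δ = d/R = 1074/1737.4 = 0.61817 rad; initial bearing θ = 0.7470 rad.
sin φ₂ = sin φ₁ cos δ + cos φ₁ sin δ cos θ = (0.1487)(0.8149) + (0.9889)(0.5795)(0.7337) = 0.5417, so φ₂ = 32.80°.
Δλ = atan2(sin θ sin δ cos φ₁, cos δ − sin φ₁ sin φ₂) = atan2(0.3894, 0.7344) = 27.934°.
λ₂ = 21.447° + 27.934° = 49.38°.

32.80°, 49.38°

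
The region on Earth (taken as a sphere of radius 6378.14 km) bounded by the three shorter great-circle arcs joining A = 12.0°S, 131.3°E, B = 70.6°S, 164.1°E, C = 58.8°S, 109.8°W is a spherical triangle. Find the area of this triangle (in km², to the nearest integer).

8475823 km²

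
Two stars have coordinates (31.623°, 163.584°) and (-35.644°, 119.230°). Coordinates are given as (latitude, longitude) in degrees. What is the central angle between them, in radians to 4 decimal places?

In radians: φ₁ = 0.5519, φ₂ = -0.6221, Δλ = -44.354° = -0.7741 rad.
cos c = sin φ₁ sin φ₂ + cos φ₁ cos φ₂ cos Δλ = (0.5243)(-0.5827) + (0.8515)(0.8127)(0.7150) = 0.18924,
so c = arccos(0.18924) = 1.38040 rad.
So the angular separation is 1.3804 rad.

1.3804 rad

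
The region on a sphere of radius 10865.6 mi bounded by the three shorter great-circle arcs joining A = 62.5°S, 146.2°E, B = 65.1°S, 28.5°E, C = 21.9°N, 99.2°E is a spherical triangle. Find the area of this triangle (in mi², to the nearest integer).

101926013 mi²

Side lengths (central angles): a = 1.7816, b = 1.6095, c = 0.7753 rad; semiperimeter s = 2.0832.
By l'Huilier's theorem, tan(E/4) = √[tan(s/2) tan((s−a)/2) tan((s−b)/2) tan((s−c)/2)], giving spherical excess E = 0.8633 rad.
Area = E·R² = 0.8633 × (10865.6)² ≈ 101926013 mi².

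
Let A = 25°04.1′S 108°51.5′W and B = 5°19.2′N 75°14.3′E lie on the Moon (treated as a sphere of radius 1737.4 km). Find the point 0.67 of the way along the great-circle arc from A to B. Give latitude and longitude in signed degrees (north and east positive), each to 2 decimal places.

Central angle δ = 2.7902 rad. Interpolating on the sphere with fraction f = 0.67:
P = [sin((1−f)δ)·A + sin(fδ)·B] / sin δ = 2.3125·A + 2.7764·B in Cartesian coordinates,
giving P = (0.0273, 0.6910, -0.7224), i.e. latitude -46.25°, longitude 87.74°.

-46.25°, 87.74°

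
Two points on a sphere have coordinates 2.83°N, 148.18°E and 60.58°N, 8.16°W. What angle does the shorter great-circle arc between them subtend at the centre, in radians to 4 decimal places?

Let φ₁ = 0.0494 rad, φ₂ = 1.0573 rad, and Δλ = -2.7286 rad.
Haversine: a = sin²(Δφ/2) + cos φ₁ cos φ₂ sin²(Δλ/2) = 0.2332 + (0.9988)(0.4912)(0.9580) = 0.70318.
Central angle c = 2·arcsin(√a) = 1.98927 rad.
So the angular separation is 1.9893 rad.

1.9893 rad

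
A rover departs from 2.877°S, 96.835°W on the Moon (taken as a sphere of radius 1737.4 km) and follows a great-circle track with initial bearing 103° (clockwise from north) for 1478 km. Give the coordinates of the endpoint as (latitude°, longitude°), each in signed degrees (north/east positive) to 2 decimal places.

Angular distance δ = d/R = 1478/1737.4 = 0.85070 rad; initial bearing θ = 1.7977 rad.
sin φ₂ = sin φ₁ cos δ + cos φ₁ sin δ cos θ = (-0.0502)(0.6595) + (0.9987)(0.7517)(-0.2250) = -0.2020, so φ₂ = -11.65°.
Δλ = atan2(sin θ sin δ cos φ₁, cos δ − sin φ₁ sin φ₂) = atan2(0.7315, 0.6493) = 48.408°.
λ₂ = -96.835° + 48.408° = -48.43°.

-11.65°, -48.43°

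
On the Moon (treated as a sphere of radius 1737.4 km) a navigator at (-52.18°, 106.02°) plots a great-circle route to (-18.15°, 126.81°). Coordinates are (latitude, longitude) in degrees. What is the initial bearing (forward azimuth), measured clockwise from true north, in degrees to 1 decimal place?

Δλ = 20.790° = 0.3629 rad.
y = sin Δλ · cos φ₂ = (0.3549)(0.9502) = 0.3373
x = cos φ₁ sin φ₂ − sin φ₁ cos φ₂ cos Δλ = (0.6132)(-0.3115) − (-0.7899)(0.9502)(0.9349) = 0.5108
θ = atan2(y, x) = 33.44°, so the bearing is 33.4°.

33.4°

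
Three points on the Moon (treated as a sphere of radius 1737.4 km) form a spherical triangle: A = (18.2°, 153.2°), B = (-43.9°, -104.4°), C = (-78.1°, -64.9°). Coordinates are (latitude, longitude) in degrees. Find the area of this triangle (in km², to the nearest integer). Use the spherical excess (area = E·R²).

3071168 km²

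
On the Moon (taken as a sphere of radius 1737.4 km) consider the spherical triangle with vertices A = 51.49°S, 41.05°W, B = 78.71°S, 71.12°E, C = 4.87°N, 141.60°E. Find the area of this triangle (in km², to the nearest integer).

Side lengths (central angles): a = 1.5889, b = 2.3270, c = 0.7650 rad; semiperimeter s = 2.3405.
By l'Huilier's theorem, tan(E/4) = √[tan(s/2) tan((s−a)/2) tan((s−b)/2) tan((s−c)/2)], giving spherical excess E = 0.3167 rad.
Area = E·R² = 0.3167 × (1737.4)² ≈ 955939 km².

955939 km²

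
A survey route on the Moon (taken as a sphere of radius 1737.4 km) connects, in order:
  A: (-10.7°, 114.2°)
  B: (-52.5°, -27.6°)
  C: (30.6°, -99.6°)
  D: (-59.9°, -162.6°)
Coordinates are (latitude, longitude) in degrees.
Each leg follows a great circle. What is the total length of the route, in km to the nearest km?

Leg A→B: central angle 1.8995 rad, distance 3300.1 km.
Leg B→C: central angle 1.8151 rad, distance 3153.6 km.
Leg C→D: central angle 1.8177 rad, distance 3158.1 km.
Total: 3300.1 + 3153.6 + 3158.1 ≈ 9612 km.

9612 km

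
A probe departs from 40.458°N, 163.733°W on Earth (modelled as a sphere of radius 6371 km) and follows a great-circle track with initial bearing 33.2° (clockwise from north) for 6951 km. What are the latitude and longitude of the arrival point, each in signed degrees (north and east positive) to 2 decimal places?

59.80°, -58.70°

Angular distance δ = d/R = 6951/6371 = 1.09104 rad; initial bearing θ = 0.5794 rad.
sin φ₂ = sin φ₁ cos δ + cos φ₁ sin δ cos θ = (0.6489)(0.4616) + (0.7609)(0.8871)(0.8368) = 0.8643, so φ₂ = 59.80°.
Δλ = atan2(sin θ sin δ cos φ₁, cos δ − sin φ₁ sin φ₂) = atan2(0.3696, -0.0993) = 105.035°.
λ₂ = -163.733° + 105.035° = -58.70°.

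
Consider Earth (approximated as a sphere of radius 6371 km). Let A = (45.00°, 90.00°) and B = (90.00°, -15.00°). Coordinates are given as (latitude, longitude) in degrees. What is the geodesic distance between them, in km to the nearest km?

Let φ₁ = 0.7854 rad, φ₂ = 1.5708 rad, and Δλ = -1.8326 rad.
cos c = sin φ₁ sin φ₂ + cos φ₁ cos φ₂ cos Δλ = (0.7071)(1.0000) + (0.7071)(0.0000)(-0.2588) = 0.70711,
so c = arccos(0.70711) = 0.78540 rad.
Distance = R·c = 6371 × 0.7854 ≈ 5004 km.

5004 km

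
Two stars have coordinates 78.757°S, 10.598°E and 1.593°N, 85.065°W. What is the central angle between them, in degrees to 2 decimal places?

92.67°

Let φ₁ = -1.3746 rad, φ₂ = 0.0278 rad, and Δλ = -1.6696 rad.
Haversine: a = sin²(Δφ/2) + cos φ₁ cos φ₂ sin²(Δλ/2) = 0.4162 + (0.1950)(0.9996)(0.5493) = 0.52325.
Central angle c = 2·arcsin(√a) = 1.61731 rad.
So the angular separation is 92.67°.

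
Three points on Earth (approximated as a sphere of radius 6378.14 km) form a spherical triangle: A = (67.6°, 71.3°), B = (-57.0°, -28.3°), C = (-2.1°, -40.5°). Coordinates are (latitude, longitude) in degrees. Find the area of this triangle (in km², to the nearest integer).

48850492 km²

Side lengths (central angles): a = 0.9731, b = 1.7470, c = 2.5150 rad; semiperimeter s = 2.6175.
By l'Huilier's theorem, tan(E/4) = √[tan(s/2) tan((s−a)/2) tan((s−b)/2) tan((s−c)/2)], giving spherical excess E = 1.2008 rad.
Area = E·R² = 1.2008 × (6378.14)² ≈ 48850492 km².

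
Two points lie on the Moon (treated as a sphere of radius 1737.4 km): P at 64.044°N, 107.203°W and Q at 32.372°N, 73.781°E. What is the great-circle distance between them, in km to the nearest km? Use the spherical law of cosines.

2534 km

Let φ₁ = 1.1178 rad, φ₂ = 0.5650 rad, and Δλ = -3.1244 rad.
cos c = sin φ₁ sin φ₂ + cos φ₁ cos φ₂ cos Δλ = (0.8991)(0.5354) + (0.4377)(0.8446)(-0.9999) = 0.11180,
so c = arccos(0.11180) = 1.45876 rad.
Distance = R·c = 1737.4 × 1.4588 ≈ 2534 km.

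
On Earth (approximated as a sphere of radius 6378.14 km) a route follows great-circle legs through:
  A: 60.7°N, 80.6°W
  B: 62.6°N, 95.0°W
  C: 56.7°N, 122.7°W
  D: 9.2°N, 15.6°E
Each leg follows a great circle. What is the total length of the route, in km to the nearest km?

Leg A→B: central angle 0.1236 rad, distance 788.2 km.
Leg B→C: central angle 0.2625 rad, distance 1674.2 km.
Leg C→D: central angle 1.8452 rad, distance 11769.2 km.
Total: 788.2 + 1674.2 + 11769.2 ≈ 14232 km.

14232 km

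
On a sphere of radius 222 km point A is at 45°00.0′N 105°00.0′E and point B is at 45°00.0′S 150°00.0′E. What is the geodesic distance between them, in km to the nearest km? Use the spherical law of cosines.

In radians: φ₁ = 0.7854, φ₂ = -0.7854, Δλ = 45.000° = 0.7854 rad.
cos c = sin φ₁ sin φ₂ + cos φ₁ cos φ₂ cos Δλ = (0.7071)(-0.7071) + (0.7071)(0.7071)(0.7071) = -0.14645,
so c = arccos(-0.14645) = 1.71777 rad.
Distance = R·c = 222 × 1.7178 ≈ 381 km.

381 km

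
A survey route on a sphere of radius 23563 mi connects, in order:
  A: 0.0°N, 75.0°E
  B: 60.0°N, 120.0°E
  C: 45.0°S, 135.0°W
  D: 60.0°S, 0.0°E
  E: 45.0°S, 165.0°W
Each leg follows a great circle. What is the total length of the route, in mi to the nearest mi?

142734 mi

Leg A→B: central angle 1.2094 rad, distance 28497.8 mi.
Leg B→C: central angle 2.3516 rad, distance 55411.7 mi.
Leg C→D: central angle 1.2000 rad, distance 28275.2 mi.
Leg D→E: central angle 1.2965 rad, distance 30549.5 mi.
Total: 28497.8 + 55411.7 + 28275.2 + 30549.5 ≈ 142734 mi.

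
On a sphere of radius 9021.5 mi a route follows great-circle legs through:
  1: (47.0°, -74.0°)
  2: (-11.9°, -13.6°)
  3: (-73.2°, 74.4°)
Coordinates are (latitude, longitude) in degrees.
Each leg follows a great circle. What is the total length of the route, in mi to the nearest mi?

24836 mi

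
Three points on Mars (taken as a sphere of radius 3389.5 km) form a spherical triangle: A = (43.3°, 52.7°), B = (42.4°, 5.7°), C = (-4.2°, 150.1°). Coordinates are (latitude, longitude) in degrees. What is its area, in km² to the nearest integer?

3572168 km²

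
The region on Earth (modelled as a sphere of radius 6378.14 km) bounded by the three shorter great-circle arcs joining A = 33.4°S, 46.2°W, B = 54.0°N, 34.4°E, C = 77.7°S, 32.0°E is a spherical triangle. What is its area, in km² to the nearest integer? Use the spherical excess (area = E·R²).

68637479 km²

Side lengths (central angles): a = 2.2987, b = 0.9592, c = 1.9446 rad; semiperimeter s = 2.6013.
By l'Huilier's theorem, tan(E/4) = √[tan(s/2) tan((s−a)/2) tan((s−b)/2) tan((s−c)/2)], giving spherical excess E = 1.6872 rad.
Area = E·R² = 1.6872 × (6378.14)² ≈ 68637479 km².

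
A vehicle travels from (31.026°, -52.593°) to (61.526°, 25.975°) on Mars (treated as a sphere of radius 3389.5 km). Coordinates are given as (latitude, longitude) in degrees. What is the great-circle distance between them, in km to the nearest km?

3415 km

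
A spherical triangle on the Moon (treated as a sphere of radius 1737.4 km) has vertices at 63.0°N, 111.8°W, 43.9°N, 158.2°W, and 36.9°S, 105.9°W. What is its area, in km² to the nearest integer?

1899641 km²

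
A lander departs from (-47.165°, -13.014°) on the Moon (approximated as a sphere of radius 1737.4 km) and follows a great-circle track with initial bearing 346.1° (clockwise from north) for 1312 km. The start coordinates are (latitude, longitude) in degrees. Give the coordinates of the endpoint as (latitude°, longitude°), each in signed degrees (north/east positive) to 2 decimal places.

-4.68°, -22.52°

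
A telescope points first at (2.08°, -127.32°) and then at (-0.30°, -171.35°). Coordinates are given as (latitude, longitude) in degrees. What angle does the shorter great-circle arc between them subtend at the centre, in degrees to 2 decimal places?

With latitudes φ₁ = 2.080°, φ₂ = -0.300° and longitude difference Δλ = -44.030°:
cos c = sin φ₁ sin φ₂ + cos φ₁ cos φ₂ cos Δλ = (0.0363)(-0.0052) + (0.9993)(1.0000)(0.7190) = 0.71830,
so c = arccos(0.71830) = 0.76944 rad.
So the angular separation is 44.09°.

44.09°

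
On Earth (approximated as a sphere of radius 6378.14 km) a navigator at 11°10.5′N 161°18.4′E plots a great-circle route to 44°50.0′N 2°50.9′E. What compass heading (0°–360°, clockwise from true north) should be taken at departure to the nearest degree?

With φ₁ = 0.1950, φ₂ = 0.7825, Δλ = -2.7656 rad, the forward-azimuth formula gives
θ = atan2( sin Δλ cos φ₂ , cos φ₁ sin φ₂ − sin φ₁ cos φ₂ cos Δλ ) = atan2(-0.2604, 0.8195) = -17.63°.
Adding 360° brings this into [0°, 360°): 342°.

342°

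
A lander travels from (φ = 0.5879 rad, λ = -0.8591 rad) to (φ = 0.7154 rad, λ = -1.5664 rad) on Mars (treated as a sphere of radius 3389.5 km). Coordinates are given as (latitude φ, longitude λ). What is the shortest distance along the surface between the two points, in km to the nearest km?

1936 km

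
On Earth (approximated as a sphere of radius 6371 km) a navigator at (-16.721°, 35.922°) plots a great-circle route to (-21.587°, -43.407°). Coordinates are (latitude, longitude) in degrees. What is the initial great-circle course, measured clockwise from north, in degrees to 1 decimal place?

251.7°

Δλ = -79.329° = -1.3846 rad.
y = sin Δλ · cos φ₂ = (-0.9827)(0.9299) = -0.9138
x = cos φ₁ sin φ₂ − sin φ₁ cos φ₂ cos Δλ = (0.9577)(-0.3679) − (-0.2877)(0.9299)(0.1852) = -0.3028
θ = atan2(y, x) = -108.33°; adding 360° gives 251.7°.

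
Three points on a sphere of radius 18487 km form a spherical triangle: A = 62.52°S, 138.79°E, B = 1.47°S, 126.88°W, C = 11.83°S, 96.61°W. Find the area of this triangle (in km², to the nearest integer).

196810793 km²

Side lengths (central angles): a = 0.5542, b = 1.6454, c = 1.5829 rad; semiperimeter s = 1.8913.
By l'Huilier's theorem, tan(E/4) = √[tan(s/2) tan((s−a)/2) tan((s−b)/2) tan((s−c)/2)], giving spherical excess E = 0.5759 rad.
Area = E·R² = 0.5759 × (18487)² ≈ 196810793 km².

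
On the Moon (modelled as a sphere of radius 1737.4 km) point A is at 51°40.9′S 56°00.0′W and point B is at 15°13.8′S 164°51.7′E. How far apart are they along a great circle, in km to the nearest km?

In radians: φ₁ = -0.9020, φ₂ = -0.2658, Δλ = -139.138° = -2.4284 rad.
cos c = sin φ₁ sin φ₂ + cos φ₁ cos φ₂ cos Δλ = (-0.7846)(-0.2627) + (0.6200)(0.9649)(-0.7563) = -0.24635,
so c = arccos(-0.24635) = 1.81971 rad.
Distance = R·c = 1737.4 × 1.8197 ≈ 3162 km.

3162 km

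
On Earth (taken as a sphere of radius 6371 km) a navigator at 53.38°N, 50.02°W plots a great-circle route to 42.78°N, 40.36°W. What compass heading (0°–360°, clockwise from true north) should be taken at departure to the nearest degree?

145°

With φ₁ = 0.9317, φ₂ = 0.7467, Δλ = 0.1686 rad, the forward-azimuth formula gives
θ = atan2( sin Δλ cos φ₂ , cos φ₁ sin φ₂ − sin φ₁ cos φ₂ cos Δλ ) = atan2(0.1232, -0.1756) = 144.96°.
So the initial bearing is 145°.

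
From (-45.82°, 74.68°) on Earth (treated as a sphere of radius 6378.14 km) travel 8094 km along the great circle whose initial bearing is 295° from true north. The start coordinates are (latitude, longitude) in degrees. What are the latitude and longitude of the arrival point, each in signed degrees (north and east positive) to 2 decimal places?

3.90°, 14.53°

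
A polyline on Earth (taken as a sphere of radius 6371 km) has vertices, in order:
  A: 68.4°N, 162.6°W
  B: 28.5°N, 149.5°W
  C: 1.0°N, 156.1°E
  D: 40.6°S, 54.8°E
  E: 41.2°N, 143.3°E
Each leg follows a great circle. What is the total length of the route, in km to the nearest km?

34801 km

Leg A→B: central angle 0.7094 rad, distance 4519.7 km.
Leg B→C: central angle 1.0241 rad, distance 6524.8 km.
Leg C→D: central angle 1.7316 rad, distance 11032.0 km.
Leg D→E: central angle 1.9973 rad, distance 12724.9 km.
Total: 4519.7 + 6524.8 + 11032.0 + 12724.9 ≈ 34801 km.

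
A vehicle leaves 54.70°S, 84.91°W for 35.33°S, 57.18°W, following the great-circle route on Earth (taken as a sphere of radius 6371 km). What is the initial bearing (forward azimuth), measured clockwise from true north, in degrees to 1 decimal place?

Δλ = 27.730° = 0.4840 rad.
y = sin Δλ · cos φ₂ = (0.4653)(0.8158) = 0.3796
x = cos φ₁ sin φ₂ − sin φ₁ cos φ₂ cos Δλ = (0.5779)(-0.5783) − (-0.8161)(0.8158)(0.8852) = 0.2552
θ = atan2(y, x) = 56.09°, so the bearing is 56.1°.

56.1°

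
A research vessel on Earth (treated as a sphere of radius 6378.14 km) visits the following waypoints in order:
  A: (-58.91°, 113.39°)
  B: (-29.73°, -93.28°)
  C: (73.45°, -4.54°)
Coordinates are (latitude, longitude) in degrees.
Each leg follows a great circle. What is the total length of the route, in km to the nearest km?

23005 km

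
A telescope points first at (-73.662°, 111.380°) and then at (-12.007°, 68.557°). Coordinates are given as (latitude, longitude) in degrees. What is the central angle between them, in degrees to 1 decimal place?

In radians: φ₁ = -1.2856, φ₂ = -0.2096, Δλ = -42.823° = -0.7474 rad.
Haversine: a = sin²(Δφ/2) + cos φ₁ cos φ₂ sin²(Δλ/2) = 0.2626 + (0.2813)(0.9781)(0.1333) = 0.29928.
Central angle c = 2·arcsin(√a) = 1.15771 rad.
So the angular separation is 66.3°.

66.3°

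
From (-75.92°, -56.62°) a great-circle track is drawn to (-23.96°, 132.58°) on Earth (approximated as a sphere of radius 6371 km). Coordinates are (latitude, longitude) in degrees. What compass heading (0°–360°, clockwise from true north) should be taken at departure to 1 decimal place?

With φ₁ = -1.3251, φ₂ = -0.4182, Δλ = -2.9810 rad, the forward-azimuth formula gives
θ = atan2( sin Δλ cos φ₂ , cos φ₁ sin φ₂ − sin φ₁ cos φ₂ cos Δλ ) = atan2(-0.1461, -0.9738) = -171.47°.
Adding 360° brings this into [0°, 360°): 188.5°.

188.5°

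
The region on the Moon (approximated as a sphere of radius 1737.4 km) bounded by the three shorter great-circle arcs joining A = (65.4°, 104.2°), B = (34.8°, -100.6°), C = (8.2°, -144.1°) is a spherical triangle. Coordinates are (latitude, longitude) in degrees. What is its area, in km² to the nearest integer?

2195474 km²

Side lengths (central angles): a = 0.8353, b = 1.5935, c = 1.3606 rad; semiperimeter s = 1.8947.
By l'Huilier's theorem, tan(E/4) = √[tan(s/2) tan((s−a)/2) tan((s−b)/2) tan((s−c)/2)], giving spherical excess E = 0.7273 rad.
Area = E·R² = 0.7273 × (1737.4)² ≈ 2195474 km².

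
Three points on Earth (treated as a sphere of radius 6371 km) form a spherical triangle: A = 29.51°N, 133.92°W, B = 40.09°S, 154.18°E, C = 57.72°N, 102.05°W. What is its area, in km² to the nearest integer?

13780667 km²

Side lengths (central angles): a = 2.2675, b = 0.6247, c = 1.6814 rad; semiperimeter s = 2.2868.
By l'Huilier's theorem, tan(E/4) = √[tan(s/2) tan((s−a)/2) tan((s−b)/2) tan((s−c)/2)], giving spherical excess E = 0.3395 rad.
Area = E·R² = 0.3395 × (6371)² ≈ 13780667 km².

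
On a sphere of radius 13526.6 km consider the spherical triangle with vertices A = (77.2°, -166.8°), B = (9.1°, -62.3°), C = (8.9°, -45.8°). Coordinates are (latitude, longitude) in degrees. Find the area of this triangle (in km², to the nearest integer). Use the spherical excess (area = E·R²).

Side lengths (central angles): a = 0.2844, b = 1.5327, c = 1.4712 rad; semiperimeter s = 1.6441.
By l'Huilier's theorem, tan(E/4) = √[tan(s/2) tan((s−a)/2) tan((s−b)/2) tan((s−c)/2)], giving spherical excess E = 0.2591 rad.
Area = E·R² = 0.2591 × (13526.6)² ≈ 47411064 km².

47411064 km²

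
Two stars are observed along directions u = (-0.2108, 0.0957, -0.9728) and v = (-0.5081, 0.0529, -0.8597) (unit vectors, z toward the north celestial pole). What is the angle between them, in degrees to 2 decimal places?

u·v = 0.9485; |u| = 1.0000, |v| = 1.0000.
cos θ = (u·v)/(|u||v|) = 0.9485, so θ = 18.47°.

18.47°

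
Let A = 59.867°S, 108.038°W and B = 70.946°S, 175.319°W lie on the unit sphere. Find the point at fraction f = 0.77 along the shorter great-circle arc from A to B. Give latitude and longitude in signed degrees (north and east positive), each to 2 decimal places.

-71.24°, -155.18°

The central angle between A and B is δ = 0.4933 rad.
With f = 0.77, the slerp weights are sin((1−f)δ)/sin δ = 0.2391 and sin(fδ)/sin δ = 0.7830.
Weighted sum of the unit vectors: (0.2391)·(-0.1554,-0.4773,-0.8649) + (0.7830)·(-0.3254,-0.0266,-0.9452) = (-0.2919, -0.1350, -0.9469).
Converting back: φ = atan2(z, √(x²+y²)) = -71.24°, λ = atan2(y, x) = -155.18°.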